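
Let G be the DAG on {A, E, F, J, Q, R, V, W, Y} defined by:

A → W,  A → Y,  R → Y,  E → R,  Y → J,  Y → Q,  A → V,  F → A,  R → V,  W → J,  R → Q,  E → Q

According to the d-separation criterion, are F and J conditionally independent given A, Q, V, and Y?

Yes

5 paths connect F and J; each must be blocked for d-separation to hold:
Path 1: F → A → W → J
  A is a chain here and A is conditioned on, so the path is blocked at A.
Path 2: F → A → Y → J
  A is a chain here and A is conditioned on, so the path is blocked at A.
Path 3: F → A → V ← R ← E → Q ← Y → J
  A is a chain here and A is conditioned on, so the path is blocked at A.
Path 4: F → A → V ← R → Y → J
  A is a chain here and A is conditioned on, so the path is blocked at A.
Path 5: F → A → V ← R → Q ← Y → J
  A is a chain here and A is conditioned on, so the path is blocked at A.
Every path is blocked, so F and J are d-separated given {A, Q, V, Y}.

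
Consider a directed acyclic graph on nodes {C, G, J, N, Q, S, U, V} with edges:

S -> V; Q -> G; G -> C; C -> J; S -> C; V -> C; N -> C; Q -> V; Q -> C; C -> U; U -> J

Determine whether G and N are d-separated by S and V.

4 paths connect G and N; each must be blocked for d-separation to hold:
Path 1: G ← Q → C ← N
  C is a collider here and neither C nor any of its descendants is conditioned on, so the collider stays closed — the path is blocked at C.
Path 2: G ← Q → V ← S → C ← N
  S is a fork here and S is conditioned on, so the path is blocked at S.
Path 3: G ← Q → V → C ← N
  V is a chain here and V is conditioned on, so the path is blocked at V.
Path 4: G → C ← N
  C is a collider here and neither C nor any of its descendants is conditioned on, so the collider stays closed — the path is blocked at C.
Every path is blocked, so G and N are d-separated given {S, V}.

Yes — G and N are d-separated given {S, V}.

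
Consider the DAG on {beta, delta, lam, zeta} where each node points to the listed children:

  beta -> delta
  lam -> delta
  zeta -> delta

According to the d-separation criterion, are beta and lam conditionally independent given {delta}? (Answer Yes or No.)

The only undirected path from beta to lam is:
Path 1: beta → delta ← lam
  delta is a collider and delta is conditioned on, which opens it — no node blocks this path, so it is active.
Because an active path exists, beta and lam are not d-separated.

No — beta and lam are not d-separated given {delta}.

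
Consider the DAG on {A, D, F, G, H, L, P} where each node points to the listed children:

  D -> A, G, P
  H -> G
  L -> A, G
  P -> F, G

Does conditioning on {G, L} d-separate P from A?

Enumerating the 4 paths from P to A and testing each for blocking by {G, L}:
  1. P → G ← L → A — G:collider[open]; L:fork[blocks] ⇒ blocked
  2. P → G ← D → A — G:collider[open]; D:fork[open] ⇒ active
  3. P ← D → A — D:fork[open] ⇒ active
  4. P ← D → G ← L → A — D:fork[open]; G:collider[open]; L:fork[blocks] ⇒ blocked
At least one path is unblocked, so d-separation fails.

No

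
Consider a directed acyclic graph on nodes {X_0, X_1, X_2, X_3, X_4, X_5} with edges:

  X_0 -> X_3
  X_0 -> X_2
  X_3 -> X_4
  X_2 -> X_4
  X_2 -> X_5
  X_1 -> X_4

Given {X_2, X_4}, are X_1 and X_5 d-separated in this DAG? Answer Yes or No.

We examine all 2 paths between X_1 and X_5:
Path 1: X_1 → X_4 ← X_2 → X_5
  X_2 is a fork here and X_2 is conditioned on, so the path is blocked at X_2.
Path 2: X_1 → X_4 ← X_3 ← X_0 → X_2 → X_5
  X_2 is a chain here and X_2 is conditioned on, so the path is blocked at X_2.
Every path is blocked, so X_1 and X_5 are d-separated given {X_2, X_4}.

Yes — X_1 and X_5 are d-separated given {X_2, X_4}.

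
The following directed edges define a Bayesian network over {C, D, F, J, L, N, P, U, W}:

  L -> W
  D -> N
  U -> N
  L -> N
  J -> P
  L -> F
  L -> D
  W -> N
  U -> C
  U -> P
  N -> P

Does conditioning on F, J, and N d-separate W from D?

No

There are 4 undirected paths between W and D; checking each against the conditioning set {F, J, N}:
Path 1: W → N ← D
  N is a collider and N is conditioned on, which opens it — no node blocks this path, so it is active.
Path 2: W → N ← L → D
  N is a collider and N is conditioned on, which opens it; L is a fork and L is not conditioned on — no node blocks this path, so it is active.
Path 3: W ← L → D
  L is a fork and L is not conditioned on — no node blocks this path, so it is active.
Path 4: W ← L → N ← D
  L is a fork and L is not conditioned on; N is a collider and N is conditioned on, which opens it — no node blocks this path, so it is active.
Because an active path exists, W and D are not d-separated.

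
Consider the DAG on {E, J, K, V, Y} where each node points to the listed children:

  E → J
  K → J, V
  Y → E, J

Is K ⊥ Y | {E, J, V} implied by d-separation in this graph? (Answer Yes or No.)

Enumerating the 2 paths from K to Y and testing each for blocking by {E, J, V}:
Path 1: K → J ← E ← Y
  E is a chain here and E is conditioned on, so the path is blocked at E.
Path 2: K → J ← Y
  J is a collider and J is conditioned on, which opens it — no node blocks this path, so it is active.
At least one path is unblocked, so d-separation fails.

No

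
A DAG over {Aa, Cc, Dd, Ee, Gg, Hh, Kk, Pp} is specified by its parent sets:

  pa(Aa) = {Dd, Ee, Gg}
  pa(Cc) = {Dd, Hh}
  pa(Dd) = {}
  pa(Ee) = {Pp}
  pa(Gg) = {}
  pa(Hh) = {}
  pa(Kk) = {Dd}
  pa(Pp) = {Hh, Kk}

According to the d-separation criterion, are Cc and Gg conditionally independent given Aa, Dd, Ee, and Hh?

We examine all 4 paths between Cc and Gg:
  1. Cc ← Dd → Kk → Pp → Ee → Aa ← Gg — Dd:fork[blocks]; Kk:chain[open]; Pp:chain[open]; Ee:chain[blocks]; Aa:collider[open] ⇒ blocked
  2. Cc ← Dd → Aa ← Gg — Dd:fork[blocks]; Aa:collider[open] ⇒ blocked
  3. Cc ← Hh → Pp ← Kk ← Dd → Aa ← Gg — Hh:fork[blocks]; Pp:collider[open]; Kk:chain[open]; Dd:fork[blocks]; Aa:collider[open] ⇒ blocked
  4. Cc ← Hh → Pp → Ee → Aa ← Gg — Hh:fork[blocks]; Pp:chain[open]; Ee:chain[blocks]; Aa:collider[open] ⇒ blocked
Since every path is blocked, d-separation holds.

Yes — Cc and Gg are d-separated given {Aa, Dd, Ee, Hh}.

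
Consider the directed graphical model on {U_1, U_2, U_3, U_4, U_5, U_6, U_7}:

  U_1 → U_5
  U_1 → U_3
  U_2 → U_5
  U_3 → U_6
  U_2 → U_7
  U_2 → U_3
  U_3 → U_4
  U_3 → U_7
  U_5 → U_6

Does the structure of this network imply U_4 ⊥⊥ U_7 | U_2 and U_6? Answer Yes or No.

Enumerating the 4 paths from U_4 to U_7 and testing each for blocking by {U_2, U_6}:
Path 1: U_4 ← U_3 ← U_2 → U_7
  U_2 is a fork here and U_2 is conditioned on, so the path is blocked at U_2.
Path 2: U_4 ← U_3 → U_7
  U_3 is a fork and U_3 is not conditioned on — no node blocks this path, so it is active.
Path 3: U_4 ← U_3 ← U_1 → U_5 ← U_2 → U_7
  U_2 is a fork here and U_2 is conditioned on, so the path is blocked at U_2.
Path 4: U_4 ← U_3 → U_6 ← U_5 ← U_2 → U_7
  U_2 is a fork here and U_2 is conditioned on, so the path is blocked at U_2.
Because an active path exists, U_4 and U_7 are not d-separated.

No — U_4 and U_7 are not d-separated given {U_2, U_6}.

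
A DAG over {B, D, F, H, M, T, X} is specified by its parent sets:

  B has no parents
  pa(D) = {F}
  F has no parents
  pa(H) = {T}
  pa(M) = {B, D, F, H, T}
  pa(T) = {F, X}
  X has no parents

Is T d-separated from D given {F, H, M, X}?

We examine all 6 paths between T and D:
  1. T → H → M ← F → D — H:chain[blocks]; M:collider[open]; F:fork[blocks] ⇒ blocked
  2. T → H → M ← D — H:chain[blocks]; M:collider[open] ⇒ blocked
  3. T ← F → M ← D — F:fork[blocks]; M:collider[open] ⇒ blocked
  4. T ← F → D — F:fork[blocks] ⇒ blocked
  5. T → M ← F → D — M:collider[open]; F:fork[blocks] ⇒ blocked
  6. T → M ← D — M:collider[open] ⇒ active
Since the path T → M ← D is active, T and D are not d-separated given {F, H, M, X}.

No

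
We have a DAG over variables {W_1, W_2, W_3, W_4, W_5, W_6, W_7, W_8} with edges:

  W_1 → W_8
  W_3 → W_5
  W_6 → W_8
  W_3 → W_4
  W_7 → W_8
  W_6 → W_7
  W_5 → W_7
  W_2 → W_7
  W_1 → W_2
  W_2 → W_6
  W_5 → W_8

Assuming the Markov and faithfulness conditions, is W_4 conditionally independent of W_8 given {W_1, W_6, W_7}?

No

There are 6 undirected paths between W_4 and W_8; checking each against the conditioning set {W_1, W_6, W_7}:
Path 1: W_4 ← W_3 → W_5 → W_8
  W_3 is a fork and W_3 is not conditioned on; W_5 is a chain and W_5 is not conditioned on — no node blocks this path, so it is active.
Path 2: W_4 ← W_3 → W_5 → W_7 → W_8
  W_7 is a chain here and W_7 is conditioned on, so the path is blocked at W_7.
Path 3: W_4 ← W_3 → W_5 → W_7 ← W_2 ← W_1 → W_8
  W_1 is a fork here and W_1 is conditioned on, so the path is blocked at W_1.
Path 4: W_4 ← W_3 → W_5 → W_7 ← W_2 → W_6 → W_8
  W_6 is a chain here and W_6 is conditioned on, so the path is blocked at W_6.
Path 5: W_4 ← W_3 → W_5 → W_7 ← W_6 → W_8
  W_6 is a fork here and W_6 is conditioned on, so the path is blocked at W_6.
Path 6: W_4 ← W_3 → W_5 → W_7 ← W_6 ← W_2 ← W_1 → W_8
  W_6 is a chain here and W_6 is conditioned on, so the path is blocked at W_6.
Since the path W_4 ← W_3 → W_5 → W_8 is active, W_4 and W_8 are not d-separated given {W_1, W_6, W_7}.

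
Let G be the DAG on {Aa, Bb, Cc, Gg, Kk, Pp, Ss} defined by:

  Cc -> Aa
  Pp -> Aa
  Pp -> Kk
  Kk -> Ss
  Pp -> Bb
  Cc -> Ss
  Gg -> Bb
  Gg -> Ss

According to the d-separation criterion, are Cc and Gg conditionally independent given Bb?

Yes

4 paths connect Cc and Gg; each must be blocked for d-separation to hold:
  1. Cc → Aa ← Pp → Bb ← Gg — Aa:collider[blocks]; Pp:fork[open]; Bb:collider[open] ⇒ blocked
  2. Cc → Aa ← Pp → Kk → Ss ← Gg — Aa:collider[blocks]; Pp:fork[open]; Kk:chain[open]; Ss:collider[blocks] ⇒ blocked
  3. Cc → Ss ← Gg — Ss:collider[blocks] ⇒ blocked
  4. Cc → Ss ← Kk ← Pp → Bb ← Gg — Ss:collider[blocks]; Kk:chain[open]; Pp:fork[open]; Bb:collider[open] ⇒ blocked
All paths are blocked; Cc ⊥ Gg | {Bb} holds.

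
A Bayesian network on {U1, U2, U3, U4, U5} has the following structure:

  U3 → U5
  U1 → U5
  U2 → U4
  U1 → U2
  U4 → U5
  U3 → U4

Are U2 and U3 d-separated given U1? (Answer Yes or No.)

There are 4 undirected paths between U2 and U3; checking each against the conditioning set {U1}:
Path 1: U2 ← U1 → U5 ← U3
  U1 is a fork here and U1 is conditioned on, so the path is blocked at U1.
Path 2: U2 ← U1 → U5 ← U4 ← U3
  U1 is a fork here and U1 is conditioned on, so the path is blocked at U1.
Path 3: U2 → U4 ← U3
  U4 is a collider here and neither U4 nor any of its descendants is conditioned on, so the collider stays closed — the path is blocked at U4.
Path 4: U2 → U4 → U5 ← U3
  U5 is a collider here and neither U5 nor any of its descendants is conditioned on, so the collider stays closed — the path is blocked at U5.
Since every path is blocked, d-separation holds.

Yes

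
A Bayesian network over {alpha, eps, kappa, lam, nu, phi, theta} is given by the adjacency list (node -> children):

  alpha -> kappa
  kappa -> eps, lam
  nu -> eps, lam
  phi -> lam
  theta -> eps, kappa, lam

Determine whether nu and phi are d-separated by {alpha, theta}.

Yes

We examine all 5 paths between nu and phi:
  1. nu → lam ← phi — lam:collider[blocks] ⇒ blocked
  2. nu → eps ← theta → lam ← phi — eps:collider[blocks]; theta:fork[blocks]; lam:collider[blocks] ⇒ blocked
  3. nu → eps ← theta → kappa → lam ← phi — eps:collider[blocks]; theta:fork[blocks]; kappa:chain[open]; lam:collider[blocks] ⇒ blocked
  4. nu → eps ← kappa ← theta → lam ← phi — eps:collider[blocks]; kappa:chain[open]; theta:fork[blocks]; lam:collider[blocks] ⇒ blocked
  5. nu → eps ← kappa → lam ← phi — eps:collider[blocks]; kappa:fork[open]; lam:collider[blocks] ⇒ blocked
All paths are blocked; nu ⊥ phi | {alpha, theta} holds.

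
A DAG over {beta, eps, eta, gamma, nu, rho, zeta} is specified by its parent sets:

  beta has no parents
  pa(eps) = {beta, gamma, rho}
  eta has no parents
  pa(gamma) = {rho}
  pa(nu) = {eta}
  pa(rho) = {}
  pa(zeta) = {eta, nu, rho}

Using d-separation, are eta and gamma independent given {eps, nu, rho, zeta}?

Enumerating the 4 paths from eta to gamma and testing each for blocking by {eps, nu, rho, zeta}:
  1. eta → zeta ← rho → gamma — zeta:collider[open]; rho:fork[blocks] ⇒ blocked
  2. eta → zeta ← rho → eps ← gamma — zeta:collider[open]; rho:fork[blocks]; eps:collider[open] ⇒ blocked
  3. eta → nu → zeta ← rho → gamma — nu:chain[blocks]; zeta:collider[open]; rho:fork[blocks] ⇒ blocked
  4. eta → nu → zeta ← rho → eps ← gamma — nu:chain[blocks]; zeta:collider[open]; rho:fork[blocks]; eps:collider[open] ⇒ blocked
Since every path is blocked, d-separation holds.

Yes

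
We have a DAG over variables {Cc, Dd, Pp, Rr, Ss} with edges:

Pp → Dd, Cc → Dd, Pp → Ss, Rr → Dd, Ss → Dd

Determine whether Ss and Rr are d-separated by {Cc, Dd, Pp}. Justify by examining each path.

No — Ss and Rr are not d-separated given {Cc, Dd, Pp}.

Enumerating the 2 paths from Ss to Rr and testing each for blocking by {Cc, Dd, Pp}:
Path 1: Ss → Dd ← Rr
  Dd is a collider and Dd is conditioned on, which opens it — no node blocks this path, so it is active.
Path 2: Ss ← Pp → Dd ← Rr
  Pp is a fork here and Pp is conditioned on, so the path is blocked at Pp.
Since the path Ss → Dd ← Rr is active, Ss and Rr are not d-separated given {Cc, Dd, Pp}.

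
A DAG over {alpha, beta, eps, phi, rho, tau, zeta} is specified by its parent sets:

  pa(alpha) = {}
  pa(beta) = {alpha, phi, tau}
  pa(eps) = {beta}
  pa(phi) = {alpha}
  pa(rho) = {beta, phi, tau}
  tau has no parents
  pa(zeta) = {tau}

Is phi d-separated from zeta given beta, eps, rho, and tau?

Yes

6 paths connect phi and zeta; each must be blocked for d-separation to hold:
Path 1: phi ← alpha → beta ← tau → zeta
  tau is a fork here and tau is conditioned on, so the path is blocked at tau.
Path 2: phi ← alpha → beta → rho ← tau → zeta
  beta is a chain here and beta is conditioned on, so the path is blocked at beta.
Path 3: phi → rho ← tau → zeta
  tau is a fork here and tau is conditioned on, so the path is blocked at tau.
Path 4: phi → rho ← beta ← tau → zeta
  beta is a chain here and beta is conditioned on, so the path is blocked at beta.
Path 5: phi → beta ← tau → zeta
  tau is a fork here and tau is conditioned on, so the path is blocked at tau.
Path 6: phi → beta → rho ← tau → zeta
  beta is a chain here and beta is conditioned on, so the path is blocked at beta.
Since every path is blocked, d-separation holds.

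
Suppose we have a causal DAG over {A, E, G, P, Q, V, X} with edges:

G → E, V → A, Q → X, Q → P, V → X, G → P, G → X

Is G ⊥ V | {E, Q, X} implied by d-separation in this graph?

We examine all 2 paths between G and V:
  1. G → P ← Q → X ← V — P:collider[blocks]; Q:fork[blocks]; X:collider[open] ⇒ blocked
  2. G → X ← V — X:collider[open] ⇒ active
Since the path G → X ← V is active, G and V are not d-separated given {E, Q, X}.

No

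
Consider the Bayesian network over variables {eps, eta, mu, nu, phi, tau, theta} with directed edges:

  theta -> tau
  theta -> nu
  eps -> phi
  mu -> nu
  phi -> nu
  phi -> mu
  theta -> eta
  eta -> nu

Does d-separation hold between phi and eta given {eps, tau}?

There are 4 undirected paths between phi and eta; checking each against the conditioning set {eps, tau}:
  1. phi → nu ← eta — nu:collider[blocks] ⇒ blocked
  2. phi → nu ← theta → eta — nu:collider[blocks]; theta:fork[open] ⇒ blocked
  3. phi → mu → nu ← eta — mu:chain[open]; nu:collider[blocks] ⇒ blocked
  4. phi → mu → nu ← theta → eta — mu:chain[open]; nu:collider[blocks]; theta:fork[open] ⇒ blocked
Since every path is blocked, d-separation holds.

Yes — phi and eta are d-separated given {eps, tau}.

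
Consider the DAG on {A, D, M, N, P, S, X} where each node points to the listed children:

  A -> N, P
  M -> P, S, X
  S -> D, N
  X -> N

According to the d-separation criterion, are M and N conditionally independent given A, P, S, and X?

Yes

3 paths connect M and N; each must be blocked for d-separation to hold:
  1. M → S → N — S:chain[blocks] ⇒ blocked
  2. M → P ← A → N — P:collider[open]; A:fork[blocks] ⇒ blocked
  3. M → X → N — X:chain[blocks] ⇒ blocked
Since every path is blocked, d-separation holds.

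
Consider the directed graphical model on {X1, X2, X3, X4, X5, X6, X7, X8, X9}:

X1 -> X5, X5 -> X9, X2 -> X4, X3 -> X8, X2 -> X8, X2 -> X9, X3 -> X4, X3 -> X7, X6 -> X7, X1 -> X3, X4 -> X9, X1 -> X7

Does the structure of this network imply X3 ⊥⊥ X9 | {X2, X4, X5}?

Yes — X3 and X9 are d-separated given {X2, X4, X5}.

We examine all 6 paths between X3 and X9:
Path 1: X3 ← X1 → X5 → X9
  X5 is a chain here and X5 is conditioned on, so the path is blocked at X5.
Path 2: X3 → X7 ← X1 → X5 → X9
  X7 is a collider here and neither X7 nor any of its descendants is conditioned on, so the collider stays closed — the path is blocked at X7.
Path 3: X3 → X8 ← X2 → X9
  X8 is a collider here and neither X8 nor any of its descendants is conditioned on, so the collider stays closed — the path is blocked at X8.
Path 4: X3 → X8 ← X2 → X4 → X9
  X8 is a collider here and neither X8 nor any of its descendants is conditioned on, so the collider stays closed — the path is blocked at X8.
Path 5: X3 → X4 ← X2 → X9
  X2 is a fork here and X2 is conditioned on, so the path is blocked at X2.
Path 6: X3 → X4 → X9
  X4 is a chain here and X4 is conditioned on, so the path is blocked at X4.
All paths are blocked; X3 ⊥ X9 | {X2, X4, X5} holds.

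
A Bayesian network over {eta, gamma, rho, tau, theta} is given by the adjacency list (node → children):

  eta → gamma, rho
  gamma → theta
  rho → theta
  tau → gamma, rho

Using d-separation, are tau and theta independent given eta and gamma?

We examine all 4 paths between tau and theta:
Path 1: tau → gamma ← eta → rho → theta
  eta is a fork here and eta is conditioned on, so the path is blocked at eta.
Path 2: tau → gamma → theta
  gamma is a chain here and gamma is conditioned on, so the path is blocked at gamma.
Path 3: tau → rho ← eta → gamma → theta
  rho is a collider here and neither rho nor any of its descendants is conditioned on, so the collider stays closed — the path is blocked at rho.
Path 4: tau → rho → theta
  rho is a chain and rho is not conditioned on — no node blocks this path, so it is active.
Because an active path exists, tau and theta are not d-separated.

No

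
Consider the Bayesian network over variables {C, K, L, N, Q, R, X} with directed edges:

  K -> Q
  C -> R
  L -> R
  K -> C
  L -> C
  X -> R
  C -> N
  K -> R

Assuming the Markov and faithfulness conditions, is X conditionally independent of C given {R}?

No

Enumerating the 3 paths from X to C and testing each for blocking by {R}:
  1. X → R ← L → C — R:collider[open]; L:fork[open] ⇒ active
  2. X → R ← C — R:collider[open] ⇒ active
  3. X → R ← K → C — R:collider[open]; K:fork[open] ⇒ active
At least one path is unblocked, so d-separation fails.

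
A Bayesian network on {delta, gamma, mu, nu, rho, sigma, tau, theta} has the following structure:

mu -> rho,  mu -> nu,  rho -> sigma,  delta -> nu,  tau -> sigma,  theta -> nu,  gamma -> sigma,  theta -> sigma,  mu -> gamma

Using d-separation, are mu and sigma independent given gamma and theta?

3 paths connect mu and sigma; each must be blocked for d-separation to hold:
  1. mu → gamma → sigma — gamma:chain[blocks] ⇒ blocked
  2. mu → rho → sigma — rho:chain[open] ⇒ active
  3. mu → nu ← theta → sigma — nu:collider[blocks]; theta:fork[blocks] ⇒ blocked
Because an active path exists, mu and sigma are not d-separated.

No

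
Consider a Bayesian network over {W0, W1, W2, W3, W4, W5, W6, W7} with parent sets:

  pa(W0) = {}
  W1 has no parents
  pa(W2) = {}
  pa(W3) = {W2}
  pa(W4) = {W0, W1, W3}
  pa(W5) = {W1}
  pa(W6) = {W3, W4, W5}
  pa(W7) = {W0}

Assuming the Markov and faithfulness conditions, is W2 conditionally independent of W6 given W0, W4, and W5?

3 paths connect W2 and W6; each must be blocked for d-separation to hold:
Path 1: W2 → W3 → W4 → W6
  W4 is a chain here and W4 is conditioned on, so the path is blocked at W4.
Path 2: W2 → W3 → W4 ← W1 → W5 → W6
  W5 is a chain here and W5 is conditioned on, so the path is blocked at W5.
Path 3: W2 → W3 → W6
  W3 is a chain and W3 is not conditioned on — no node blocks this path, so it is active.
Because an active path exists, W2 and W6 are not d-separated.

No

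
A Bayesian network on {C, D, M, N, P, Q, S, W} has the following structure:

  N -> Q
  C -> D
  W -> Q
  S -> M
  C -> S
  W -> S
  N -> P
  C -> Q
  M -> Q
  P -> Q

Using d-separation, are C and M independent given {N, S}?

Yes — C and M are d-separated given {N, S}.

4 paths connect C and M; each must be blocked for d-separation to hold:
Path 1: C → S ← W → Q ← M
  Q is a collider here and neither Q nor any of its descendants is conditioned on, so the collider stays closed — the path is blocked at Q.
Path 2: C → S → M
  S is a chain here and S is conditioned on, so the path is blocked at S.
Path 3: C → Q ← W → S → M
  Q is a collider here and neither Q nor any of its descendants is conditioned on, so the collider stays closed — the path is blocked at Q.
Path 4: C → Q ← M
  Q is a collider here and neither Q nor any of its descendants is conditioned on, so the collider stays closed — the path is blocked at Q.
Every path is blocked, so C and M are d-separated given {N, S}.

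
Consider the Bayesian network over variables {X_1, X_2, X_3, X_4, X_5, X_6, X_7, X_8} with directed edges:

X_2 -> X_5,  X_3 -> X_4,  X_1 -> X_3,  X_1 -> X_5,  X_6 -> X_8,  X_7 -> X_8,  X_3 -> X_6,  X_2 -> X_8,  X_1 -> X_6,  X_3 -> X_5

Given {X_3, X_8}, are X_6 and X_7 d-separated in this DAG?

No

We examine all 5 paths between X_6 and X_7:
  1. X_6 → X_8 ← X_7 — X_8:collider[open] ⇒ active
  2. X_6 ← X_1 → X_5 ← X_2 → X_8 ← X_7 — X_1:fork[open]; X_5:collider[blocks]; X_2:fork[open]; X_8:collider[open] ⇒ blocked
  3. X_6 ← X_1 → X_3 → X_5 ← X_2 → X_8 ← X_7 — X_1:fork[open]; X_3:chain[blocks]; X_5:collider[blocks]; X_2:fork[open]; X_8:collider[open] ⇒ blocked
  4. X_6 ← X_3 ← X_1 → X_5 ← X_2 → X_8 ← X_7 — X_3:chain[blocks]; X_1:fork[open]; X_5:collider[blocks]; X_2:fork[open]; X_8:collider[open] ⇒ blocked
  5. X_6 ← X_3 → X_5 ← X_2 → X_8 ← X_7 — X_3:fork[blocks]; X_5:collider[blocks]; X_2:fork[open]; X_8:collider[open] ⇒ blocked
Since the path X_6 → X_8 ← X_7 is active, X_6 and X_7 are not d-separated given {X_3, X_8}.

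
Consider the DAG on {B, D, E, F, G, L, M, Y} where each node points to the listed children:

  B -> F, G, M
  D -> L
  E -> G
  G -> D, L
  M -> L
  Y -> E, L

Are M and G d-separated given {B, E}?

4 paths connect M and G; each must be blocked for d-separation to hold:
Path 1: M → L ← Y → E → G
  L is a collider here and neither L nor any of its descendants is conditioned on, so the collider stays closed — the path is blocked at L.
Path 2: M → L ← G
  L is a collider here and neither L nor any of its descendants is conditioned on, so the collider stays closed — the path is blocked at L.
Path 3: M → L ← D ← G
  L is a collider here and neither L nor any of its descendants is conditioned on, so the collider stays closed — the path is blocked at L.
Path 4: M ← B → G
  B is a fork here and B is conditioned on, so the path is blocked at B.
Since every path is blocked, d-separation holds.

Yes — M and G are d-separated given {B, E}.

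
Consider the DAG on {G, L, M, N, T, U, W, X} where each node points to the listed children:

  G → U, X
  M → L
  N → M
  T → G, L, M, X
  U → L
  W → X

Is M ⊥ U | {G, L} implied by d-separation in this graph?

No

Enumerating the 6 paths from M to U and testing each for blocking by {G, L}:
  1. M → L ← U — L:collider[open] ⇒ active
  2. M → L ← T → G → U — L:collider[open]; T:fork[open]; G:chain[blocks] ⇒ blocked
  3. M → L ← T → X ← G → U — L:collider[open]; T:fork[open]; X:collider[blocks]; G:fork[blocks] ⇒ blocked
  4. M ← T → G → U — T:fork[open]; G:chain[blocks] ⇒ blocked
  5. M ← T → X ← G → U — T:fork[open]; X:collider[blocks]; G:fork[blocks] ⇒ blocked
  6. M ← T → L ← U — T:fork[open]; L:collider[open] ⇒ active
Because an active path exists, M and U are not d-separated.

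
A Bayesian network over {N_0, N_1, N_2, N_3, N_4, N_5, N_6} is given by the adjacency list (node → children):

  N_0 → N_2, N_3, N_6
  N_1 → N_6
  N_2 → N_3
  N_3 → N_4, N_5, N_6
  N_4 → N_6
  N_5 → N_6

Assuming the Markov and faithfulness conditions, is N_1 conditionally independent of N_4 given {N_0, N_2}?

Enumerating the 5 paths from N_1 to N_4 and testing each for blocking by {N_0, N_2}:
Path 1: N_1 → N_6 ← N_4
  N_6 is a collider here and neither N_6 nor any of its descendants is conditioned on, so the collider stays closed — the path is blocked at N_6.
Path 2: N_1 → N_6 ← N_5 ← N_3 → N_4
  N_6 is a collider here and neither N_6 nor any of its descendants is conditioned on, so the collider stays closed — the path is blocked at N_6.
Path 3: N_1 → N_6 ← N_0 → N_2 → N_3 → N_4
  N_6 is a collider here and neither N_6 nor any of its descendants is conditioned on, so the collider stays closed — the path is blocked at N_6.
Path 4: N_1 → N_6 ← N_0 → N_3 → N_4
  N_6 is a collider here and neither N_6 nor any of its descendants is conditioned on, so the collider stays closed — the path is blocked at N_6.
Path 5: N_1 → N_6 ← N_3 → N_4
  N_6 is a collider here and neither N_6 nor any of its descendants is conditioned on, so the collider stays closed — the path is blocked at N_6.
Since every path is blocked, d-separation holds.

Yes — N_1 and N_4 are d-separated given {N_0, N_2}.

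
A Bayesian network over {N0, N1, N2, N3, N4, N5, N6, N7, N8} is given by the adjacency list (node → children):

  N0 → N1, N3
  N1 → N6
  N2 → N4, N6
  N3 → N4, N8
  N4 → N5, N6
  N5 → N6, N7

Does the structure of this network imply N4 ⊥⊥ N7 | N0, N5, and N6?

4 paths connect N4 and N7; each must be blocked for d-separation to hold:
  1. N4 ← N2 → N6 ← N5 → N7 — N2:fork[open]; N6:collider[open]; N5:fork[blocks] ⇒ blocked
  2. N4 ← N3 ← N0 → N1 → N6 ← N5 → N7 — N3:chain[open]; N0:fork[blocks]; N1:chain[open]; N6:collider[open]; N5:fork[blocks] ⇒ blocked
  3. N4 → N5 → N7 — N5:chain[blocks] ⇒ blocked
  4. N4 → N6 ← N5 → N7 — N6:collider[open]; N5:fork[blocks] ⇒ blocked
Since every path is blocked, d-separation holds.

Yes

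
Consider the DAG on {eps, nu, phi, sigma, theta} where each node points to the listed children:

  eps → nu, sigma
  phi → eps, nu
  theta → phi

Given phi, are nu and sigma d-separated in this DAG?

No

Enumerating the 2 paths from nu to sigma and testing each for blocking by {phi}:
  1. nu ← eps → sigma — eps:fork[open] ⇒ active
  2. nu ← phi → eps → sigma — phi:fork[blocks]; eps:chain[open] ⇒ blocked
Since the path nu ← eps → sigma is active, nu and sigma are not d-separated given {phi}.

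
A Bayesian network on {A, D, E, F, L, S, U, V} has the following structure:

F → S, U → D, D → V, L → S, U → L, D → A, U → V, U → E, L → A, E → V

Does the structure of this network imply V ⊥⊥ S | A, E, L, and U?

6 paths connect V and S; each must be blocked for d-separation to hold:
Path 1: V ← U → L → S
  U is a fork here and U is conditioned on, so the path is blocked at U.
Path 2: V ← U → D → A ← L → S
  U is a fork here and U is conditioned on, so the path is blocked at U.
Path 3: V ← E ← U → L → S
  E is a chain here and E is conditioned on, so the path is blocked at E.
Path 4: V ← E ← U → D → A ← L → S
  E is a chain here and E is conditioned on, so the path is blocked at E.
Path 5: V ← D ← U → L → S
  U is a fork here and U is conditioned on, so the path is blocked at U.
Path 6: V ← D → A ← L → S
  L is a fork here and L is conditioned on, so the path is blocked at L.
All paths are blocked; V ⊥ S | {A, E, L, U} holds.

Yes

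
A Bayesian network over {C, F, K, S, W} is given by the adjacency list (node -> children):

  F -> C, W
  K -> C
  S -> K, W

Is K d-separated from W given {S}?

Yes — K and W are d-separated given {S}.

2 paths connect K and W; each must be blocked for d-separation to hold:
Path 1: K → C ← F → W
  C is a collider here and neither C nor any of its descendants is conditioned on, so the collider stays closed — the path is blocked at C.
Path 2: K ← S → W
  S is a fork here and S is conditioned on, so the path is blocked at S.
Since every path is blocked, d-separation holds.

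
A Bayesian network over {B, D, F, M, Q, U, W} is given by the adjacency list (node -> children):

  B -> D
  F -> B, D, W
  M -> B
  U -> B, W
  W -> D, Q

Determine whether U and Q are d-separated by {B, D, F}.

No

We examine all 5 paths between U and Q:
Path 1: U → W → Q
  W is a chain and W is not conditioned on — no node blocks this path, so it is active.
Path 2: U → B ← F → D ← W → Q
  F is a fork here and F is conditioned on, so the path is blocked at F.
Path 3: U → B ← F → W → Q
  F is a fork here and F is conditioned on, so the path is blocked at F.
Path 4: U → B → D ← F → W → Q
  B is a chain here and B is conditioned on, so the path is blocked at B.
Path 5: U → B → D ← W → Q
  B is a chain here and B is conditioned on, so the path is blocked at B.
At least one path is unblocked, so d-separation fails.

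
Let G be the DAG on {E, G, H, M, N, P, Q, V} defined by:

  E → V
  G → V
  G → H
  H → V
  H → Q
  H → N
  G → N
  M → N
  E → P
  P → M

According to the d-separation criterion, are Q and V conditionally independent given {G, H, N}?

We examine all 5 paths between Q and V:
Path 1: Q ← H → V
  H is a fork here and H is conditioned on, so the path is blocked at H.
Path 2: Q ← H → N ← M ← P ← E → V
  H is a fork here and H is conditioned on, so the path is blocked at H.
Path 3: Q ← H → N ← G → V
  H is a fork here and H is conditioned on, so the path is blocked at H.
Path 4: Q ← H ← G → V
  H is a chain here and H is conditioned on, so the path is blocked at H.
Path 5: Q ← H ← G → N ← M ← P ← E → V
  H is a chain here and H is conditioned on, so the path is blocked at H.
Every path is blocked, so Q and V are d-separated given {G, H, N}.

Yes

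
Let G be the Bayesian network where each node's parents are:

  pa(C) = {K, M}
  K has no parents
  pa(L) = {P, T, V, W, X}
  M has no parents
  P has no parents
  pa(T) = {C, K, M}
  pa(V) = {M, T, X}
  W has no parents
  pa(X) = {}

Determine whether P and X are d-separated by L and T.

There are 6 undirected paths between P and X; checking each against the conditioning set {L, T}:
Path 1: P → L ← V ← X
  L is a collider and L is conditioned on, which opens it; V is a chain and V is not conditioned on — no node blocks this path, so it is active.
Path 2: P → L ← X
  L is a collider and L is conditioned on, which opens it — no node blocks this path, so it is active.
Path 3: P → L ← T ← C ← M → V ← X
  T is a chain here and T is conditioned on, so the path is blocked at T.
Path 4: P → L ← T → V ← X
  T is a fork here and T is conditioned on, so the path is blocked at T.
Path 5: P → L ← T ← K → C ← M → V ← X
  T is a chain here and T is conditioned on, so the path is blocked at T.
Path 6: P → L ← T ← M → V ← X
  T is a chain here and T is conditioned on, so the path is blocked at T.
Since the path P → L ← V ← X is active, P and X are not d-separated given {L, T}.

No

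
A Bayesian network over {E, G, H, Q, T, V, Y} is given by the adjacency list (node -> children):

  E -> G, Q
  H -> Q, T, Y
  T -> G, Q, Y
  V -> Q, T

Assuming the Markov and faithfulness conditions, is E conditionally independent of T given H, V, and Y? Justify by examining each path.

We examine all 5 paths between E and T:
Path 1: E → Q ← V → T
  Q is a collider here and neither Q nor any of its descendants is conditioned on, so the collider stays closed — the path is blocked at Q.
Path 2: E → Q ← T
  Q is a collider here and neither Q nor any of its descendants is conditioned on, so the collider stays closed — the path is blocked at Q.
Path 3: E → Q ← H → Y ← T
  Q is a collider here and neither Q nor any of its descendants is conditioned on, so the collider stays closed — the path is blocked at Q.
Path 4: E → Q ← H → T
  Q is a collider here and neither Q nor any of its descendants is conditioned on, so the collider stays closed — the path is blocked at Q.
Path 5: E → G ← T
  G is a collider here and neither G nor any of its descendants is conditioned on, so the collider stays closed — the path is blocked at G.
All paths are blocked; E ⊥ T | {H, V, Y} holds.

Yes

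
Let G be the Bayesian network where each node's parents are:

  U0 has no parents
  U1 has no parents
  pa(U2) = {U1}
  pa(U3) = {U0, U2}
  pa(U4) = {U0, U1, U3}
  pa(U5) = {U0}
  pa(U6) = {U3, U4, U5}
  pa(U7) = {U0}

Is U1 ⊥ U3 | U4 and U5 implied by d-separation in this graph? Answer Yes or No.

We examine all 6 paths between U1 and U3:
Path 1: U1 → U2 → U3
  U2 is a chain and U2 is not conditioned on — no node blocks this path, so it is active.
Path 2: U1 → U4 ← U0 → U5 → U6 ← U3
  U5 is a chain here and U5 is conditioned on, so the path is blocked at U5.
Path 3: U1 → U4 ← U0 → U3
  U4 is a collider and U4 is conditioned on, which opens it; U0 is a fork and U0 is not conditioned on — no node blocks this path, so it is active.
Path 4: U1 → U4 → U6 ← U5 ← U0 → U3
  U4 is a chain here and U4 is conditioned on, so the path is blocked at U4.
Path 5: U1 → U4 → U6 ← U3
  U4 is a chain here and U4 is conditioned on, so the path is blocked at U4.
Path 6: U1 → U4 ← U3
  U4 is a collider and U4 is conditioned on, which opens it — no node blocks this path, so it is active.
Since the path U1 → U2 → U3 is active, U1 and U3 are not d-separated given {U4, U5}.

No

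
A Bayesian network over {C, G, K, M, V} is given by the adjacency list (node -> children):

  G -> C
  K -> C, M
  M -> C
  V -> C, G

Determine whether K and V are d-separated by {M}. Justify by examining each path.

4 paths connect K and V; each must be blocked for d-separation to hold:
Path 1: K → C ← G ← V
  C is a collider here and neither C nor any of its descendants is conditioned on, so the collider stays closed — the path is blocked at C.
Path 2: K → C ← V
  C is a collider here and neither C nor any of its descendants is conditioned on, so the collider stays closed — the path is blocked at C.
Path 3: K → M → C ← G ← V
  M is a chain here and M is conditioned on, so the path is blocked at M.
Path 4: K → M → C ← V
  M is a chain here and M is conditioned on, so the path is blocked at M.
Every path is blocked, so K and V are d-separated given {M}.

Yes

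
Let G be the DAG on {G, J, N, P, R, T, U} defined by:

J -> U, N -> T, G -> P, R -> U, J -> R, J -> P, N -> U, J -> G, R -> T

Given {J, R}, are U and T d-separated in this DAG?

Enumerating the 3 paths from U to T and testing each for blocking by {J, R}:
Path 1: U ← R → T
  R is a fork here and R is conditioned on, so the path is blocked at R.
Path 2: U ← J → R → T
  J is a fork here and J is conditioned on, so the path is blocked at J.
Path 3: U ← N → T
  N is a fork and N is not conditioned on — no node blocks this path, so it is active.
Since the path U ← N → T is active, U and T are not d-separated given {J, R}.

No — U and T are not d-separated given {J, R}.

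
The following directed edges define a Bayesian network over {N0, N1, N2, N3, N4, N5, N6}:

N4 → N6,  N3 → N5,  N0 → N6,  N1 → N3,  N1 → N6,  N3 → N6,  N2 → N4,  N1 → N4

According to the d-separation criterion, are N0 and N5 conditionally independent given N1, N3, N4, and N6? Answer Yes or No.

Yes — N0 and N5 are d-separated given {N1, N3, N4, N6}.

Enumerating the 3 paths from N0 to N5 and testing each for blocking by {N1, N3, N4, N6}:
  1. N0 → N6 ← N4 ← N1 → N3 → N5 — N6:collider[open]; N4:chain[blocks]; N1:fork[blocks]; N3:chain[blocks] ⇒ blocked
  2. N0 → N6 ← N1 → N3 → N5 — N6:collider[open]; N1:fork[blocks]; N3:chain[blocks] ⇒ blocked
  3. N0 → N6 ← N3 → N5 — N6:collider[open]; N3:fork[blocks] ⇒ blocked
Since every path is blocked, d-separation holds.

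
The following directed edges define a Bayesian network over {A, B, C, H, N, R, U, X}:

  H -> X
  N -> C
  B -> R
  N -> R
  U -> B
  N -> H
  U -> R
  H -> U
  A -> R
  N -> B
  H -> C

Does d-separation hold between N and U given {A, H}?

Yes — N and U are d-separated given {A, H}.

We examine all 6 paths between N and U:
Path 1: N → B → R ← U
  R is a collider here and neither R nor any of its descendants is conditioned on, so the collider stays closed — the path is blocked at R.
Path 2: N → B ← U
  B is a collider here and neither B nor any of its descendants is conditioned on, so the collider stays closed — the path is blocked at B.
Path 3: N → C ← H → U
  C is a collider here and neither C nor any of its descendants is conditioned on, so the collider stays closed — the path is blocked at C.
Path 4: N → R ← B ← U
  R is a collider here and neither R nor any of its descendants is conditioned on, so the collider stays closed — the path is blocked at R.
Path 5: N → R ← U
  R is a collider here and neither R nor any of its descendants is conditioned on, so the collider stays closed — the path is blocked at R.
Path 6: N → H → U
  H is a chain here and H is conditioned on, so the path is blocked at H.
Every path is blocked, so N and U are d-separated given {A, H}.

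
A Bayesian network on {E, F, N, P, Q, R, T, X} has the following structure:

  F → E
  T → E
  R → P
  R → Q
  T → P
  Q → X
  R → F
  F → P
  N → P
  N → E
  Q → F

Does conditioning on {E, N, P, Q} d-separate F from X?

Enumerating the 5 paths from F to X and testing each for blocking by {E, N, P, Q}:
  1. F → P ← R → Q → X — P:collider[open]; R:fork[open]; Q:chain[blocks] ⇒ blocked
  2. F ← Q → X — Q:fork[blocks] ⇒ blocked
  3. F ← R → Q → X — R:fork[open]; Q:chain[blocks] ⇒ blocked
  4. F → E ← N → P ← R → Q → X — E:collider[open]; N:fork[blocks]; P:collider[open]; R:fork[open]; Q:chain[blocks] ⇒ blocked
  5. F → E ← T → P ← R → Q → X — E:collider[open]; T:fork[open]; P:collider[open]; R:fork[open]; Q:chain[blocks] ⇒ blocked
Every path is blocked, so F and X are d-separated given {E, N, P, Q}.

Yes — F and X are d-separated given {E, N, P, Q}.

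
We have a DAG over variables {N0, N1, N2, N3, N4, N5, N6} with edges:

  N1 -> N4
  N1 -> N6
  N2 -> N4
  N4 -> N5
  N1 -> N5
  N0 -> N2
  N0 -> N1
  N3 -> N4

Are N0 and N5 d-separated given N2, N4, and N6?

Enumerating the 4 paths from N0 to N5 and testing each for blocking by {N2, N4, N6}:
Path 1: N0 → N2 → N4 → N5
  N2 is a chain here and N2 is conditioned on, so the path is blocked at N2.
Path 2: N0 → N2 → N4 ← N1 → N5
  N2 is a chain here and N2 is conditioned on, so the path is blocked at N2.
Path 3: N0 → N1 → N4 → N5
  N4 is a chain here and N4 is conditioned on, so the path is blocked at N4.
Path 4: N0 → N1 → N5
  N1 is a chain and N1 is not conditioned on — no node blocks this path, so it is active.
Since the path N0 → N1 → N5 is active, N0 and N5 are not d-separated given {N2, N4, N6}.

No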